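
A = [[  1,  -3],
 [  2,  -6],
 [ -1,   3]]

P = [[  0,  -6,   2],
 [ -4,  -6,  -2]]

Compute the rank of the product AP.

First compute AP:
[[ 12,  12,   8],
 [ 24,  24,  16],
 [-12, -12,  -8]]
Now row reduce the product.
R2 ← R2 − (2)·R1: [0, 0, 0]
R3 ← R3 + R1: [0, 0, 0]
1 nonzero row, so rank(AP) = 1.

1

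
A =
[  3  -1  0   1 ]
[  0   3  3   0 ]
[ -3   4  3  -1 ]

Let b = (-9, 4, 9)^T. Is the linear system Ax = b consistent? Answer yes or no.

no

Row reduce the augmented matrix [A | b].
R3 ← R3 + R1: [0, 3, 3, 0, 0]
R3 ← R3 − R2: [0, 0, 0, 0, -4]
The echelon form has 3 nonzero rows; the last pivot sits in the augmented column, so rank(A) = 2 but rank([A|b]) = 3.
Since the ranks differ, the system is inconsistent.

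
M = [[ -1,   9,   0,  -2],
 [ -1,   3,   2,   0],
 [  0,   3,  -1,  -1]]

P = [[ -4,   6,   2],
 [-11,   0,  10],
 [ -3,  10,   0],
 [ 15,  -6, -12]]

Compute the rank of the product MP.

First compute MP:
[[-125,   6, 112],
 [-35,  14,  28],
 [-45,  -4,  42]]
Now row reduce the product.
R2 ← R2 − (7/25)·R1: [0, 308/25, -84/25]
R3 ← R3 − (9/25)·R1: [0, -154/25, 42/25]
R3 ← R3 + (1/2)·R2: [0, 0, 0]
2 nonzero rows, so rank(MP) = 2.

2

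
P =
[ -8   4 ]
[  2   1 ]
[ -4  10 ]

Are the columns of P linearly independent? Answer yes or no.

yes

Row reduce P to echelon form.
R2 ← R2 + (1/4)·R1: [0, 2]
R3 ← R3 − (1/2)·R1: [0, 8]
R3 ← R3 − (4)·R2: [0, 0]
2 pivots among 2 columns.
Every column is a pivot column, so the columns are linearly independent.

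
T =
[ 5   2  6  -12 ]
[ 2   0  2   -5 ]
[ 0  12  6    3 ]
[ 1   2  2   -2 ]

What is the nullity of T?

Row reduce to echelon form.
R2 ← R2 − (2/5)·R1: [0, -4/5, -2/5, -1/5]
R4 ← R4 − (1/5)·R1: [0, 8/5, 4/5, 2/5]
R3 ← R3 + (15)·R2: [0, 0, 0, 0]
R4 ← R4 + (2)·R2: [0, 0, 0, 0]
2 nonzero rows, so rank(T) = 2.
T has 4 columns; by rank–nullity, nullity = 4 − 2 = 2.

2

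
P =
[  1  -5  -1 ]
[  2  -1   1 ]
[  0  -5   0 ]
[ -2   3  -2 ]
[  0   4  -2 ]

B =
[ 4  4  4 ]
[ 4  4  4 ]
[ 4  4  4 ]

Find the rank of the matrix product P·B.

1

First compute PB:
[[-20, -20, -20],
 [  8,   8,   8],
 [-20, -20, -20],
 [ -4,  -4,  -4],
 [  8,   8,   8]]
Now row reduce the product.
R2 ← R2 + (2/5)·R1: [0, 0, 0]
R3 ← R3 − R1: [0, 0, 0]
R4 ← R4 − (1/5)·R1: [0, 0, 0]
R5 ← R5 + (2/5)·R1: [0, 0, 0]
1 nonzero row, so rank(PB) = 1.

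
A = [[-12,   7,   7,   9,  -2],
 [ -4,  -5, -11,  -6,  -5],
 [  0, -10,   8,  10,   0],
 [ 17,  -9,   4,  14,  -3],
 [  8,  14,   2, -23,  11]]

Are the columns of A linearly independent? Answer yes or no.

yes

Row reduce A to echelon form.
R2 ← R2 − (1/3)·R1: [0, -22/3, -40/3, -9, -13/3]
R4 ← R4 + (17/12)·R1: [0, 11/12, 167/12, 107/4, -35/6]
R5 ← R5 + (2/3)·R1: [0, 56/3, 20/3, -17, 29/3]
R3 ← R3 − (15/11)·R2: [0, 0, 288/11, 245/11, 65/11]
R4 ← R4 + (1/8)·R2: [0, 0, 49/4, 205/8, -51/8]
R5 ← R5 + (28/11)·R2: [0, 0, -300/11, -439/11, -15/11]
R4 ← R4 − (539/1152)·R3: [0, 0, 0, 17515/1152, -10529/1152]
R5 ← R5 + (25/24)·R3: [0, 0, 0, -401/24, 115/24]
R5 ← R5 + (19248/17515)·R4: [0, 0, 0, 0, -91996/17515]
5 pivots among 5 columns.
Every column is a pivot column, so the columns are linearly independent.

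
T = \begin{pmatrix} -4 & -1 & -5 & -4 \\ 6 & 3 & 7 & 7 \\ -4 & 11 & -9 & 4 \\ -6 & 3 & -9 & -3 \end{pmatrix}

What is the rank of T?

2

Row reduce to echelon form.
R2 ← R2 + (3/2)·R1: [0, 3/2, -1/2, 1]
R3 ← R3 − R1: [0, 12, -4, 8]
R4 ← R4 − (3/2)·R1: [0, 9/2, -3/2, 3]
R3 ← R3 − (8)·R2: [0, 0, 0, 0]
R4 ← R4 − (3)·R2: [0, 0, 0, 0]
Echelon form has 2 nonzero rows, so rank(T) = 2.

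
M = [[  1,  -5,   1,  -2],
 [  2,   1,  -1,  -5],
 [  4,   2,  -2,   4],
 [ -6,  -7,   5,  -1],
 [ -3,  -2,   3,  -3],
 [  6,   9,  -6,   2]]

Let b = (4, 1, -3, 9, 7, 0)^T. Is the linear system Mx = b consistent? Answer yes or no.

no

Row reduce the augmented matrix [M | b].
R2 ← R2 − (2)·R1: [0, 11, -3, -1, -7]
R3 ← R3 − (4)·R1: [0, 22, -6, 12, -19]
R4 ← R4 + (6)·R1: [0, -37, 11, -13, 33]
R5 ← R5 + (3)·R1: [0, -17, 6, -9, 19]
R6 ← R6 − (6)·R1: [0, 39, -12, 14, -24]
R3 ← R3 − (2)·R2: [0, 0, 0, 14, -5]
R4 ← R4 + (37/11)·R2: [0, 0, 10/11, -180/11, 104/11]
R5 ← R5 + (17/11)·R2: [0, 0, 15/11, -116/11, 90/11]
R6 ← R6 − (39/11)·R2: [0, 0, -15/11, 193/11, 9/11]
Swap R3 ↔ R4
R5 ← R5 − (3/2)·R3: [0, 0, 0, 14, -6]
R6 ← R6 + (3/2)·R3: [0, 0, 0, -7, 15]
R5 ← R5 − R4: [0, 0, 0, 0, -1]
R6 ← R6 + (1/2)·R4: [0, 0, 0, 0, 25/2]
R6 ← R6 + (25/2)·R5: [0, 0, 0, 0, 0]
The echelon form has 5 nonzero rows; the last pivot sits in the augmented column, so rank(M) = 4 but rank([M|b]) = 5.
Since the ranks differ, the system is inconsistent.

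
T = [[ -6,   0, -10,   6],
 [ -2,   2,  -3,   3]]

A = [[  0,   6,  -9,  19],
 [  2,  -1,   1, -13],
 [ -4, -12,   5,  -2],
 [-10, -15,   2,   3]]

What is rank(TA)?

2

First compute TA:
[[-20,  -6,  16, -76],
 [-14, -23,  11, -49]]
Now row reduce the product.
R2 ← R2 − (7/10)·R1: [0, -94/5, -1/5, 21/5]
2 nonzero rows, so rank(TA) = 2.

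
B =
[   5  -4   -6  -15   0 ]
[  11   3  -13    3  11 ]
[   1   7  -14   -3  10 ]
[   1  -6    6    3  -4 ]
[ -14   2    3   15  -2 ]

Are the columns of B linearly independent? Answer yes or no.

yes

Row reduce B to echelon form.
R2 ← R2 − (11/5)·R1: [0, 59/5, 1/5, 36, 11]
R3 ← R3 − (1/5)·R1: [0, 39/5, -64/5, 0, 10]
R4 ← R4 − (1/5)·R1: [0, -26/5, 36/5, 6, -4]
R5 ← R5 + (14/5)·R1: [0, -46/5, -69/5, -27, -2]
R3 ← R3 − (39/59)·R2: [0, 0, -763/59, -1404/59, 161/59]
R4 ← R4 + (26/59)·R2: [0, 0, 430/59, 1290/59, 50/59]
R5 ← R5 + (46/59)·R2: [0, 0, -805/59, 63/59, 388/59]
R4 ← R4 + (430/763)·R3: [0, 0, 0, 6450/763, 260/109]
R5 ← R5 − (115/109)·R3: [0, 0, 0, 2853/109, 403/109]
R5 ← R5 − (6657/2150)·R4: [0, 0, 0, 0, -793/215]
5 pivots among 5 columns.
Every column is a pivot column, so the columns are linearly independent.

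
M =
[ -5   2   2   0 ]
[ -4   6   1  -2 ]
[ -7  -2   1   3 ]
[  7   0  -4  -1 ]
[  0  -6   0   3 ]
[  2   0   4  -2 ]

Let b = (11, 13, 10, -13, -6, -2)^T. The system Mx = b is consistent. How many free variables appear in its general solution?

1

Row reduce the augmented matrix [M | b].
R2 ← R2 − (4/5)·R1: [0, 22/5, -3/5, -2, 21/5]
R3 ← R3 − (7/5)·R1: [0, -24/5, -9/5, 3, -27/5]
R4 ← R4 + (7/5)·R1: [0, 14/5, -6/5, -1, 12/5]
R6 ← R6 + (2/5)·R1: [0, 4/5, 24/5, -2, 12/5]
R3 ← R3 + (12/11)·R2: [0, 0, -27/11, 9/11, -9/11]
R4 ← R4 − (7/11)·R2: [0, 0, -9/11, 3/11, -3/11]
R5 ← R5 + (15/11)·R2: [0, 0, -9/11, 3/11, -3/11]
R6 ← R6 − (2/11)·R2: [0, 0, 54/11, -18/11, 18/11]
R4 ← R4 − (1/3)·R3: [0, 0, 0, 0, 0]
R5 ← R5 − (1/3)·R3: [0, 0, 0, 0, 0]
R6 ← R6 + (2)·R3: [0, 0, 0, 0, 0]
The echelon form has 3 nonzero rows, and every pivot lies in the first 4 columns, so rank(M) = rank([M|b]) = 3.
The system is consistent.
Free variables = (unknowns) − (rank) = 4 − 3 = 1.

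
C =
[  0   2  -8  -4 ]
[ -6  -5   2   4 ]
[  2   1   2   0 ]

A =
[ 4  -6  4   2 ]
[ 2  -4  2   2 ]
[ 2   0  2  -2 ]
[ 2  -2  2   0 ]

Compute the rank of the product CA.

2

First compute CA:
[[-20,   0, -20,  20],
 [-22,  48, -22, -26],
 [ 14, -16,  14,   2]]
Now row reduce the product.
R2 ← R2 − (11/10)·R1: [0, 48, 0, -48]
R3 ← R3 + (7/10)·R1: [0, -16, 0, 16]
R3 ← R3 + (1/3)·R2: [0, 0, 0, 0]
2 nonzero rows, so rank(CA) = 2.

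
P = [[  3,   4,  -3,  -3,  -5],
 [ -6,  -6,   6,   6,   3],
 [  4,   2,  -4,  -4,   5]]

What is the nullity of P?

3

Row reduce to echelon form.
R2 ← R2 + (2)·R1: [0, 2, 0, 0, -7]
R3 ← R3 − (4/3)·R1: [0, -10/3, 0, 0, 35/3]
R3 ← R3 + (5/3)·R2: [0, 0, 0, 0, 0]
2 nonzero rows, so rank(P) = 2.
P has 5 columns; by rank–nullity, nullity = 5 − 2 = 3.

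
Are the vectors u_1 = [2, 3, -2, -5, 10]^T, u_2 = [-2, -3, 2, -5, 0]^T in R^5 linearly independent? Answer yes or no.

Form the matrix with these vectors as rows and row reduce.
R2 ← R2 + R1: [0, 0, 0, -10, 10]
2 nonzero rows, so the 2 vectors span a space of dimension 2.
Since 2 = 2, the vectors are linearly independent.

yes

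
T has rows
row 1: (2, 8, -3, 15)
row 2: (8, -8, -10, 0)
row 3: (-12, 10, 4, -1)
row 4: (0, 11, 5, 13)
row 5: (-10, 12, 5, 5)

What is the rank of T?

4

Row reduce to echelon form.
R2 ← R2 − (4)·R1: [0, -40, 2, -60]
R3 ← R3 + (6)·R1: [0, 58, -14, 89]
R5 ← R5 + (5)·R1: [0, 52, -10, 80]
R3 ← R3 + (29/20)·R2: [0, 0, -111/10, 2]
R4 ← R4 + (11/40)·R2: [0, 0, 111/20, -7/2]
R5 ← R5 + (13/10)·R2: [0, 0, -37/5, 2]
R4 ← R4 + (1/2)·R3: [0, 0, 0, -5/2]
R5 ← R5 − (2/3)·R3: [0, 0, 0, 2/3]
R5 ← R5 + (4/15)·R4: [0, 0, 0, 0]
Echelon form has 4 nonzero rows, so rank(T) = 4.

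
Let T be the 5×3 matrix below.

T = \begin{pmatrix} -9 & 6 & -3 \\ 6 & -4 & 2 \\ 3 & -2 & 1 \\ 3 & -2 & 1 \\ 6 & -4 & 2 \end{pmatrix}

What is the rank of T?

Row reduce to echelon form.
R2 ← R2 + (2/3)·R1: [0, 0, 0]
R3 ← R3 + (1/3)·R1: [0, 0, 0]
R4 ← R4 + (1/3)·R1: [0, 0, 0]
R5 ← R5 + (2/3)·R1: [0, 0, 0]
Echelon form has 1 nonzero row, so rank(T) = 1.

1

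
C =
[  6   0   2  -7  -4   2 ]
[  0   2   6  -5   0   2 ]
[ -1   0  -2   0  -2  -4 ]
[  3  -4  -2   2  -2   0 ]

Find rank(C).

4

Row reduce to echelon form.
R3 ← R3 + (1/6)·R1: [0, 0, -5/3, -7/6, -8/3, -11/3]
R4 ← R4 − (1/2)·R1: [0, -4, -3, 11/2, 0, -1]
R4 ← R4 + (2)·R2: [0, 0, 9, -9/2, 0, 3]
R4 ← R4 + (27/5)·R3: [0, 0, 0, -54/5, -72/5, -84/5]
Echelon form has 4 nonzero rows, so rank(C) = 4.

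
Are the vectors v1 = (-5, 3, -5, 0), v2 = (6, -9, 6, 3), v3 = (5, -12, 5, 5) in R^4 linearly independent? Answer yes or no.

no

Form the matrix with these vectors as rows and row reduce.
R2 ← R2 + (6/5)·R1: [0, -27/5, 0, 3]
R3 ← R3 + R1: [0, -9, 0, 5]
R3 ← R3 − (5/3)·R2: [0, 0, 0, 0]
2 nonzero rows, so the 3 vectors span a space of dimension 2.
Since 2 < 3, the vectors are linearly dependent.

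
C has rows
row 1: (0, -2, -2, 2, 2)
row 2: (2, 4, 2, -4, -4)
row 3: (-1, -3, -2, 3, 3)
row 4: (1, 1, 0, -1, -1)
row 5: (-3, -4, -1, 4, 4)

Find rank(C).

2

Row reduce to echelon form.
Swap R1 ↔ R2
R3 ← R3 + (1/2)·R1: [0, -1, -1, 1, 1]
R4 ← R4 − (1/2)·R1: [0, -1, -1, 1, 1]
R5 ← R5 + (3/2)·R1: [0, 2, 2, -2, -2]
R3 ← R3 − (1/2)·R2: [0, 0, 0, 0, 0]
R4 ← R4 − (1/2)·R2: [0, 0, 0, 0, 0]
R5 ← R5 + R2: [0, 0, 0, 0, 0]
Echelon form has 2 nonzero rows, so rank(C) = 2.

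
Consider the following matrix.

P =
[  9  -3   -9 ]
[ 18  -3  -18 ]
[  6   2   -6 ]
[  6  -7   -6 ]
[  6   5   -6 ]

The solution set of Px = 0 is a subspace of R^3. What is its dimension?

Row reduce to echelon form.
R2 ← R2 − (2)·R1: [0, 3, 0]
R3 ← R3 − (2/3)·R1: [0, 4, 0]
R4 ← R4 − (2/3)·R1: [0, -5, 0]
R5 ← R5 − (2/3)·R1: [0, 7, 0]
R3 ← R3 − (4/3)·R2: [0, 0, 0]
R4 ← R4 + (5/3)·R2: [0, 0, 0]
R5 ← R5 − (7/3)·R2: [0, 0, 0]
2 nonzero rows, so rank(P) = 2.
P has 3 columns; by rank–nullity, nullity = 3 − 2 = 1.

1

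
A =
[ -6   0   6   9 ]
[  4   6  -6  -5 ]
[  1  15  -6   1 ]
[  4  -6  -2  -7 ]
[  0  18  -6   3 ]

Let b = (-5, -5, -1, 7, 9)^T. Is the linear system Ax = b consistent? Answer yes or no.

Row reduce the augmented matrix [A | b].
R2 ← R2 + (2/3)·R1: [0, 6, -2, 1, -25/3]
R3 ← R3 + (1/6)·R1: [0, 15, -5, 5/2, -11/6]
R4 ← R4 + (2/3)·R1: [0, -6, 2, -1, 11/3]
R3 ← R3 − (5/2)·R2: [0, 0, 0, 0, 19]
R4 ← R4 + R2: [0, 0, 0, 0, -14/3]
R5 ← R5 − (3)·R2: [0, 0, 0, 0, 34]
R4 ← R4 + (14/57)·R3: [0, 0, 0, 0, 0]
R5 ← R5 − (34/19)·R3: [0, 0, 0, 0, 0]
The echelon form has 3 nonzero rows; the last pivot sits in the augmented column, so rank(A) = 2 but rank([A|b]) = 3.
Since the ranks differ, the system is inconsistent.

no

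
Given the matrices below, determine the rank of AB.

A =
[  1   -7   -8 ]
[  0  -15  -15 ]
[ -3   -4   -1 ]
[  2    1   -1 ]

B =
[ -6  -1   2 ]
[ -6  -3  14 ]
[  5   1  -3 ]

First compute AB:
[[ -4,  12, -72],
 [ 15,  30, -165],
 [ 37,  14, -59],
 [-23,  -6,  21]]
Now row reduce the product.
R2 ← R2 + (15/4)·R1: [0, 75, -435]
R3 ← R3 + (37/4)·R1: [0, 125, -725]
R4 ← R4 − (23/4)·R1: [0, -75, 435]
R3 ← R3 − (5/3)·R2: [0, 0, 0]
R4 ← R4 + R2: [0, 0, 0]
2 nonzero rows, so rank(AB) = 2.

2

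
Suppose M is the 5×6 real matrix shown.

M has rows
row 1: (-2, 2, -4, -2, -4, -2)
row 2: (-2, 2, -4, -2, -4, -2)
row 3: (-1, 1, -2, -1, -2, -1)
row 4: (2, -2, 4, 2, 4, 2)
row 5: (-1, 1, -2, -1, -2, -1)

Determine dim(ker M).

5

Row reduce to echelon form.
R2 ← R2 − R1: [0, 0, 0, 0, 0, 0]
R3 ← R3 − (1/2)·R1: [0, 0, 0, 0, 0, 0]
R4 ← R4 + R1: [0, 0, 0, 0, 0, 0]
R5 ← R5 − (1/2)·R1: [0, 0, 0, 0, 0, 0]
1 nonzero row, so rank(M) = 1.
M has 6 columns; by rank–nullity, nullity = 6 − 1 = 5.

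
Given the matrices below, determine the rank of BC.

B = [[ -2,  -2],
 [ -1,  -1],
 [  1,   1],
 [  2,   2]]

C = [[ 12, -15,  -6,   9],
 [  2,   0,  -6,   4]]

First compute BC:
[[-28,  30,  24, -26],
 [-14,  15,  12, -13],
 [ 14, -15, -12,  13],
 [ 28, -30, -24,  26]]
Now row reduce the product.
R2 ← R2 − (1/2)·R1: [0, 0, 0, 0]
R3 ← R3 + (1/2)·R1: [0, 0, 0, 0]
R4 ← R4 + R1: [0, 0, 0, 0]
1 nonzero row, so rank(BC) = 1.

1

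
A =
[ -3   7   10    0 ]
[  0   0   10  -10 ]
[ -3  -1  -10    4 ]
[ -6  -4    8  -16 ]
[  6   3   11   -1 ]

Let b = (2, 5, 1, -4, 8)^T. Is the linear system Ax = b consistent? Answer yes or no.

Row reduce the augmented matrix [A | b].
R3 ← R3 − R1: [0, -8, -20, 4, -1]
R4 ← R4 − (2)·R1: [0, -18, -12, -16, -8]
R5 ← R5 + (2)·R1: [0, 17, 31, -1, 12]
Swap R2 ↔ R3
R4 ← R4 − (9/4)·R2: [0, 0, 33, -25, -23/4]
R5 ← R5 + (17/8)·R2: [0, 0, -23/2, 15/2, 79/8]
R4 ← R4 − (33/10)·R3: [0, 0, 0, 8, -89/4]
R5 ← R5 + (23/20)·R3: [0, 0, 0, -4, 125/8]
R5 ← R5 + (1/2)·R4: [0, 0, 0, 0, 9/2]
The echelon form has 5 nonzero rows; the last pivot sits in the augmented column, so rank(A) = 4 but rank([A|b]) = 5.
Since the ranks differ, the system is inconsistent.

no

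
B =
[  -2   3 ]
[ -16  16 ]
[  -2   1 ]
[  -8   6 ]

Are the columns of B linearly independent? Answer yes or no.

yes

Row reduce B to echelon form.
R2 ← R2 − (8)·R1: [0, -8]
R3 ← R3 − R1: [0, -2]
R4 ← R4 − (4)·R1: [0, -6]
R3 ← R3 − (1/4)·R2: [0, 0]
R4 ← R4 − (3/4)·R2: [0, 0]
2 pivots among 2 columns.
Every column is a pivot column, so the columns are linearly independent.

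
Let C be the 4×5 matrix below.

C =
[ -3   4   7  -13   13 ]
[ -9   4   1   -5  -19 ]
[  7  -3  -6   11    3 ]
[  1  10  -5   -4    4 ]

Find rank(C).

4

Row reduce to echelon form.
R2 ← R2 − (3)·R1: [0, -8, -20, 34, -58]
R3 ← R3 + (7/3)·R1: [0, 19/3, 31/3, -58/3, 100/3]
R4 ← R4 + (1/3)·R1: [0, 34/3, -8/3, -25/3, 25/3]
R3 ← R3 + (19/24)·R2: [0, 0, -11/2, 91/12, -151/12]
R4 ← R4 + (17/12)·R2: [0, 0, -31, 239/6, -443/6]
R4 ← R4 − (62/11)·R3: [0, 0, 0, -32/11, -32/11]
Echelon form has 4 nonzero rows, so rank(C) = 4.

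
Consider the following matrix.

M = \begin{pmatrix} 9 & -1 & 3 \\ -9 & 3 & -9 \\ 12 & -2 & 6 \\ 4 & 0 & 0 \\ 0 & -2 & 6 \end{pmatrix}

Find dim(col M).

2

Row reduce to echelon form.
R2 ← R2 + R1: [0, 2, -6]
R3 ← R3 − (4/3)·R1: [0, -2/3, 2]
R4 ← R4 − (4/9)·R1: [0, 4/9, -4/3]
R3 ← R3 + (1/3)·R2: [0, 0, 0]
R4 ← R4 − (2/9)·R2: [0, 0, 0]
R5 ← R5 + R2: [0, 0, 0]
Echelon form has 2 nonzero rows, so rank(M) = 2.
The column space has dimension equal to the rank: 2.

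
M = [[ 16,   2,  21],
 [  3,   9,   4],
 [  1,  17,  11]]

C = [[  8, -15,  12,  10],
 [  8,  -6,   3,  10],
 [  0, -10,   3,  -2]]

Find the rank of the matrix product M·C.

3

First compute MC:
[[144, -462, 261, 138],
 [ 96, -139,  75, 112],
 [144, -227,  96, 158]]
Now row reduce the product.
R2 ← R2 − (2/3)·R1: [0, 169, -99, 20]
R3 ← R3 − R1: [0, 235, -165, 20]
R3 ← R3 − (235/169)·R2: [0, 0, -4620/169, -1320/169]
3 nonzero rows, so rank(MC) = 3.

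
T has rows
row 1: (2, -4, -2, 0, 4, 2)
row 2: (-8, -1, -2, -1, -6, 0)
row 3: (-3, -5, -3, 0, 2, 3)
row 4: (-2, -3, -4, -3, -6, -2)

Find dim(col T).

3

Row reduce to echelon form.
R2 ← R2 + (4)·R1: [0, -17, -10, -1, 10, 8]
R3 ← R3 + (3/2)·R1: [0, -11, -6, 0, 8, 6]
R4 ← R4 + R1: [0, -7, -6, -3, -2, 0]
R3 ← R3 − (11/17)·R2: [0, 0, 8/17, 11/17, 26/17, 14/17]
R4 ← R4 − (7/17)·R2: [0, 0, -32/17, -44/17, -104/17, -56/17]
R4 ← R4 + (4)·R3: [0, 0, 0, 0, 0, 0]
Echelon form has 3 nonzero rows, so rank(T) = 3.
The column space has dimension equal to the rank: 3.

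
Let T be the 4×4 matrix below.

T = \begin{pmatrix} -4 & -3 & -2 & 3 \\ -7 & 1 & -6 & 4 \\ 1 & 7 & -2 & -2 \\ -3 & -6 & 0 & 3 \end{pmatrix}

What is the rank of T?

2

Row reduce to echelon form.
R2 ← R2 − (7/4)·R1: [0, 25/4, -5/2, -5/4]
R3 ← R3 + (1/4)·R1: [0, 25/4, -5/2, -5/4]
R4 ← R4 − (3/4)·R1: [0, -15/4, 3/2, 3/4]
R3 ← R3 − R2: [0, 0, 0, 0]
R4 ← R4 + (3/5)·R2: [0, 0, 0, 0]
Echelon form has 2 nonzero rows, so rank(T) = 2.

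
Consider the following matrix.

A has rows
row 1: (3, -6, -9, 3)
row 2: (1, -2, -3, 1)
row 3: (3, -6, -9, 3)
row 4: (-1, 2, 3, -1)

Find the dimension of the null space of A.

Row reduce to echelon form.
R2 ← R2 − (1/3)·R1: [0, 0, 0, 0]
R3 ← R3 − R1: [0, 0, 0, 0]
R4 ← R4 + (1/3)·R1: [0, 0, 0, 0]
1 nonzero row, so rank(A) = 1.
A has 4 columns; by rank–nullity, nullity = 4 − 1 = 3.

3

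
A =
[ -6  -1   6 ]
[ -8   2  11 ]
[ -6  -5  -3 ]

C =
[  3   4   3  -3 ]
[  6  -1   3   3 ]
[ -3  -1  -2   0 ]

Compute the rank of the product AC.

First compute AC:
[[-42, -29, -33,  15],
 [-45, -45, -40,  30],
 [-39, -16, -27,   3]]
Now row reduce the product.
R2 ← R2 − (15/14)·R1: [0, -195/14, -65/14, 195/14]
R3 ← R3 − (13/14)·R1: [0, 153/14, 51/14, -153/14]
R3 ← R3 + (51/65)·R2: [0, 0, 0, 0]
2 nonzero rows, so rank(AC) = 2.

2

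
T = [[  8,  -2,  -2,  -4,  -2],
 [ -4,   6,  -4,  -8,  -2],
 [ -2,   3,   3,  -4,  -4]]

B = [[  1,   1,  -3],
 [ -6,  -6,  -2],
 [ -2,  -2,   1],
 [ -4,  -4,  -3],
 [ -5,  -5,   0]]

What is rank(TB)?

First compute TB:
[[ 50,  50, -10],
 [ 10,  10,  20],
 [ 10,  10,  15]]
Now row reduce the product.
R2 ← R2 − (1/5)·R1: [0, 0, 22]
R3 ← R3 − (1/5)·R1: [0, 0, 17]
R3 ← R3 − (17/22)·R2: [0, 0, 0]
2 nonzero rows, so rank(TB) = 2.

2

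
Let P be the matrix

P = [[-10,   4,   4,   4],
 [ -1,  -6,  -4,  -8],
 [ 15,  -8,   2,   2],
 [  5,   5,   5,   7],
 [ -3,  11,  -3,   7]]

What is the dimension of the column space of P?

4

Row reduce to echelon form.
R2 ← R2 − (1/10)·R1: [0, -32/5, -22/5, -42/5]
R3 ← R3 + (3/2)·R1: [0, -2, 8, 8]
R4 ← R4 + (1/2)·R1: [0, 7, 7, 9]
R5 ← R5 − (3/10)·R1: [0, 49/5, -21/5, 29/5]
R3 ← R3 − (5/16)·R2: [0, 0, 75/8, 85/8]
R4 ← R4 + (35/32)·R2: [0, 0, 35/16, -3/16]
R5 ← R5 + (49/32)·R2: [0, 0, -175/16, -113/16]
R4 ← R4 − (7/30)·R3: [0, 0, 0, -8/3]
R5 ← R5 + (7/6)·R3: [0, 0, 0, 16/3]
R5 ← R5 + (2)·R4: [0, 0, 0, 0]
Echelon form has 4 nonzero rows, so rank(P) = 4.
The column space has dimension equal to the rank: 4.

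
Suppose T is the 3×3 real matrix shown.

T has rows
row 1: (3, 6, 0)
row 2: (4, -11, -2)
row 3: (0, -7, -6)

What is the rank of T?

3

Row reduce to echelon form.
R2 ← R2 − (4/3)·R1: [0, -19, -2]
R3 ← R3 − (7/19)·R2: [0, 0, -100/19]
Echelon form has 3 nonzero rows, so rank(T) = 3.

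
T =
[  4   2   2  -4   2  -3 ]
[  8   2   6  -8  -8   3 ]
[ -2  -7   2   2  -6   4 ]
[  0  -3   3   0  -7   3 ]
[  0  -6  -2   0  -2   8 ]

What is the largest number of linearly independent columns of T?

Row reduce to echelon form.
R2 ← R2 − (2)·R1: [0, -2, 2, 0, -12, 9]
R3 ← R3 + (1/2)·R1: [0, -6, 3, 0, -5, 5/2]
R3 ← R3 − (3)·R2: [0, 0, -3, 0, 31, -49/2]
R4 ← R4 − (3/2)·R2: [0, 0, 0, 0, 11, -21/2]
R5 ← R5 − (3)·R2: [0, 0, -8, 0, 34, -19]
R5 ← R5 − (8/3)·R3: [0, 0, 0, 0, -146/3, 139/3]
R5 ← R5 + (146/33)·R4: [0, 0, 0, 0, 0, -4/33]
Echelon form has 5 nonzero rows, so rank(T) = 5.
The rank gives the maximum number of linearly independent columns: 5.

5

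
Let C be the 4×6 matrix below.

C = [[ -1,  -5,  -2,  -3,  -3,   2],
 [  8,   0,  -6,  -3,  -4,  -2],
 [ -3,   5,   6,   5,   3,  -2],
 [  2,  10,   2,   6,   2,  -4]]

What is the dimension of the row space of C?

Row reduce to echelon form.
R2 ← R2 + (8)·R1: [0, -40, -22, -27, -28, 14]
R3 ← R3 − (3)·R1: [0, 20, 12, 14, 12, -8]
R4 ← R4 + (2)·R1: [0, 0, -2, 0, -4, 0]
R3 ← R3 + (1/2)·R2: [0, 0, 1, 1/2, -2, -1]
R4 ← R4 + (2)·R3: [0, 0, 0, 1, -8, -2]
Echelon form has 4 nonzero rows, so rank(C) = 4.
The row space has dimension equal to the rank: 4.

4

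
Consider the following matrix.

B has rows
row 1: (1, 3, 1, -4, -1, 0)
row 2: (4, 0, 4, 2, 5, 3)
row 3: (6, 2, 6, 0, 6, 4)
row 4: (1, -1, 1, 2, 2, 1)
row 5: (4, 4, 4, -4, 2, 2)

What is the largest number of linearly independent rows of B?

Row reduce to echelon form.
R2 ← R2 − (4)·R1: [0, -12, 0, 18, 9, 3]
R3 ← R3 − (6)·R1: [0, -16, 0, 24, 12, 4]
R4 ← R4 − R1: [0, -4, 0, 6, 3, 1]
R5 ← R5 − (4)·R1: [0, -8, 0, 12, 6, 2]
R3 ← R3 − (4/3)·R2: [0, 0, 0, 0, 0, 0]
R4 ← R4 − (1/3)·R2: [0, 0, 0, 0, 0, 0]
R5 ← R5 − (2/3)·R2: [0, 0, 0, 0, 0, 0]
Echelon form has 2 nonzero rows, so rank(B) = 2.
The rank gives the maximum number of linearly independent rows: 2.

2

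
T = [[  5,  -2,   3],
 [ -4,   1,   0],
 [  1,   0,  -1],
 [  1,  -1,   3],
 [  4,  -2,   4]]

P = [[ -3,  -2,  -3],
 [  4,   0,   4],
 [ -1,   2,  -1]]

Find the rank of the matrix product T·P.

2

First compute TP:
[[-26,  -4, -26],
 [ 16,   8,  16],
 [ -2,  -4,  -2],
 [-10,   4, -10],
 [-24,   0, -24]]
Now row reduce the product.
R2 ← R2 + (8/13)·R1: [0, 72/13, 0]
R3 ← R3 − (1/13)·R1: [0, -48/13, 0]
R4 ← R4 − (5/13)·R1: [0, 72/13, 0]
R5 ← R5 − (12/13)·R1: [0, 48/13, 0]
R3 ← R3 + (2/3)·R2: [0, 0, 0]
R4 ← R4 − R2: [0, 0, 0]
R5 ← R5 − (2/3)·R2: [0, 0, 0]
2 nonzero rows, so rank(TP) = 2.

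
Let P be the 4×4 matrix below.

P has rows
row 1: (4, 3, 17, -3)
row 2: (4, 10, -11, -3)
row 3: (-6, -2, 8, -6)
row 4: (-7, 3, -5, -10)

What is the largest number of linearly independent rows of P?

4

Row reduce to echelon form.
R2 ← R2 − R1: [0, 7, -28, 0]
R3 ← R3 + (3/2)·R1: [0, 5/2, 67/2, -21/2]
R4 ← R4 + (7/4)·R1: [0, 33/4, 99/4, -61/4]
R3 ← R3 − (5/14)·R2: [0, 0, 87/2, -21/2]
R4 ← R4 − (33/28)·R2: [0, 0, 231/4, -61/4]
R4 ← R4 − (77/58)·R3: [0, 0, 0, -38/29]
Echelon form has 4 nonzero rows, so rank(P) = 4.
The rank gives the maximum number of linearly independent rows: 4.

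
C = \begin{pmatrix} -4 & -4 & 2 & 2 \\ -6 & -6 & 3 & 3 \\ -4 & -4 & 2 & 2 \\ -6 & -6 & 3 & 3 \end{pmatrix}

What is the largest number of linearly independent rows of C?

1

Row reduce to echelon form.
R2 ← R2 − (3/2)·R1: [0, 0, 0, 0]
R3 ← R3 − R1: [0, 0, 0, 0]
R4 ← R4 − (3/2)·R1: [0, 0, 0, 0]
Echelon form has 1 nonzero row, so rank(C) = 1.
The rank gives the maximum number of linearly independent rows: 1.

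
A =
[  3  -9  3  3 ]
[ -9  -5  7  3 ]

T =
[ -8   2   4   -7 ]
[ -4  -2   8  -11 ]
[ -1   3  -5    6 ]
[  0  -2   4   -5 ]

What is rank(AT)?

2

First compute AT:
[[  9,  27, -63,  81],
 [ 85,   7, -99, 145]]
Now row reduce the product.
R2 ← R2 − (85/9)·R1: [0, -248, 496, -620]
2 nonzero rows, so rank(AT) = 2.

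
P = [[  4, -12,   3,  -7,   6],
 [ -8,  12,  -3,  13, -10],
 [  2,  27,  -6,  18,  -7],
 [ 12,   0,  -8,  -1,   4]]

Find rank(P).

4

Row reduce to echelon form.
R2 ← R2 + (2)·R1: [0, -12, 3, -1, 2]
R3 ← R3 − (1/2)·R1: [0, 33, -15/2, 43/2, -10]
R4 ← R4 − (3)·R1: [0, 36, -17, 20, -14]
R3 ← R3 + (11/4)·R2: [0, 0, 3/4, 75/4, -9/2]
R4 ← R4 + (3)·R2: [0, 0, -8, 17, -8]
R4 ← R4 + (32/3)·R3: [0, 0, 0, 217, -56]
Echelon form has 4 nonzero rows, so rank(P) = 4.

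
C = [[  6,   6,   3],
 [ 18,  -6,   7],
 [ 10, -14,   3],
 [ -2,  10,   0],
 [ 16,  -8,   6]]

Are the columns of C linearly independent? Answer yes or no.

Row reduce C to echelon form.
R2 ← R2 − (3)·R1: [0, -24, -2]
R3 ← R3 − (5/3)·R1: [0, -24, -2]
R4 ← R4 + (1/3)·R1: [0, 12, 1]
R5 ← R5 − (8/3)·R1: [0, -24, -2]
R3 ← R3 − R2: [0, 0, 0]
R4 ← R4 + (1/2)·R2: [0, 0, 0]
R5 ← R5 − R2: [0, 0, 0]
2 pivots among 3 columns.
Only 2 < 3 pivot columns, so the columns are linearly dependent.

no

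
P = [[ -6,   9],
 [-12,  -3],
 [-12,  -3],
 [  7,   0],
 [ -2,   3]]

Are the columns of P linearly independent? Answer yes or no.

Row reduce P to echelon form.
R2 ← R2 − (2)·R1: [0, -21]
R3 ← R3 − (2)·R1: [0, -21]
R4 ← R4 + (7/6)·R1: [0, 21/2]
R5 ← R5 − (1/3)·R1: [0, 0]
R3 ← R3 − R2: [0, 0]
R4 ← R4 + (1/2)·R2: [0, 0]
2 pivots among 2 columns.
Every column is a pivot column, so the columns are linearly independent.

yes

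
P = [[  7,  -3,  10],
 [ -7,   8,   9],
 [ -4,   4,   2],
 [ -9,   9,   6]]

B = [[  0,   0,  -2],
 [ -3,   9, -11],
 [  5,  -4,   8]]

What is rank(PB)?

3

First compute PB:
[[ 59, -67,  99],
 [ 21,  36,  -2],
 [ -2,  28, -20],
 [  3,  57, -33]]
Now row reduce the product.
R2 ← R2 − (21/59)·R1: [0, 3531/59, -2197/59]
R3 ← R3 + (2/59)·R1: [0, 1518/59, -982/59]
R4 ← R4 − (3/59)·R1: [0, 3564/59, -2244/59]
R3 ← R3 − (46/107)·R2: [0, 0, -68/107]
R4 ← R4 − (108/107)·R2: [0, 0, -48/107]
R4 ← R4 − (12/17)·R3: [0, 0, 0]
3 nonzero rows, so rank(PB) = 3.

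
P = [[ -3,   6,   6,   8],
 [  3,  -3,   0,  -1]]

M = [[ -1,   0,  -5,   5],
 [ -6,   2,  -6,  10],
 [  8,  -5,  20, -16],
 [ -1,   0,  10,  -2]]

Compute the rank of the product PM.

First compute PM:
[[  7, -18, 179, -67],
 [ 16,  -6,  -7, -13]]
Now row reduce the product.
R2 ← R2 − (16/7)·R1: [0, 246/7, -2913/7, 981/7]
2 nonzero rows, so rank(PM) = 2.

2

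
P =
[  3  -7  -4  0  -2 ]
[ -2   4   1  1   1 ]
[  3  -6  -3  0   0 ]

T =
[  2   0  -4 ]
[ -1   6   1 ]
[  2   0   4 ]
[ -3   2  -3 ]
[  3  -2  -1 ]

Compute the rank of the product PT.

First compute PT:
[[ -1, -38, -33],
 [ -6,  24,  12],
 [  6, -36, -30]]
Now row reduce the product.
R2 ← R2 − (6)·R1: [0, 252, 210]
R3 ← R3 + (6)·R1: [0, -264, -228]
R3 ← R3 + (22/21)·R2: [0, 0, -8]
3 nonzero rows, so rank(PT) = 3.

3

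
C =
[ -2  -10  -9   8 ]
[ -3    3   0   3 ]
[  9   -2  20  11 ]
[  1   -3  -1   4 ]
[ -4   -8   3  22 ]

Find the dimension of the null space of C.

0

Row reduce to echelon form.
R2 ← R2 − (3/2)·R1: [0, 18, 27/2, -9]
R3 ← R3 + (9/2)·R1: [0, -47, -41/2, 47]
R4 ← R4 + (1/2)·R1: [0, -8, -11/2, 8]
R5 ← R5 − (2)·R1: [0, 12, 21, 6]
R3 ← R3 + (47/18)·R2: [0, 0, 59/4, 47/2]
R4 ← R4 + (4/9)·R2: [0, 0, 1/2, 4]
R5 ← R5 − (2/3)·R2: [0, 0, 12, 12]
R4 ← R4 − (2/59)·R3: [0, 0, 0, 189/59]
R5 ← R5 − (48/59)·R3: [0, 0, 0, -420/59]
R5 ← R5 + (20/9)·R4: [0, 0, 0, 0]
4 nonzero rows, so rank(C) = 4.
C has 4 columns; by rank–nullity, nullity = 4 − 4 = 0.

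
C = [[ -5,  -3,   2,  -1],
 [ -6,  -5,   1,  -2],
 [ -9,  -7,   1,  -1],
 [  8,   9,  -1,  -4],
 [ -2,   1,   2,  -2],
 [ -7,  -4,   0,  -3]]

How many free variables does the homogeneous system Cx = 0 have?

0

Row reduce to echelon form.
R2 ← R2 − (6/5)·R1: [0, -7/5, -7/5, -4/5]
R3 ← R3 − (9/5)·R1: [0, -8/5, -13/5, 4/5]
R4 ← R4 + (8/5)·R1: [0, 21/5, 11/5, -28/5]
R5 ← R5 − (2/5)·R1: [0, 11/5, 6/5, -8/5]
R6 ← R6 − (7/5)·R1: [0, 1/5, -14/5, -8/5]
R3 ← R3 − (8/7)·R2: [0, 0, -1, 12/7]
R4 ← R4 + (3)·R2: [0, 0, -2, -8]
R5 ← R5 + (11/7)·R2: [0, 0, -1, -20/7]
R6 ← R6 + (1/7)·R2: [0, 0, -3, -12/7]
R4 ← R4 − (2)·R3: [0, 0, 0, -80/7]
R5 ← R5 − R3: [0, 0, 0, -32/7]
R6 ← R6 − (3)·R3: [0, 0, 0, -48/7]
R5 ← R5 − (2/5)·R4: [0, 0, 0, 0]
R6 ← R6 − (3/5)·R4: [0, 0, 0, 0]
4 nonzero rows, so rank(C) = 4.
C has 4 columns; by rank–nullity, nullity = 4 − 4 = 0.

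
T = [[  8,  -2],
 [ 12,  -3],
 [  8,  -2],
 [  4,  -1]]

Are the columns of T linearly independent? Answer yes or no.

no

Row reduce T to echelon form.
R2 ← R2 − (3/2)·R1: [0, 0]
R3 ← R3 − R1: [0, 0]
R4 ← R4 − (1/2)·R1: [0, 0]
1 pivot among 2 columns.
Only 1 < 2 pivot columns, so the columns are linearly dependent.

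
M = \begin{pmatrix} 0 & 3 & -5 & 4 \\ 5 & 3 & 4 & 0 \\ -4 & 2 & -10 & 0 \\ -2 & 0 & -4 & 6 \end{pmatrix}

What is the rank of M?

3

Row reduce to echelon form.
Swap R1 ↔ R2
R3 ← R3 + (4/5)·R1: [0, 22/5, -34/5, 0]
R4 ← R4 + (2/5)·R1: [0, 6/5, -12/5, 6]
R3 ← R3 − (22/15)·R2: [0, 0, 8/15, -88/15]
R4 ← R4 − (2/5)·R2: [0, 0, -2/5, 22/5]
R4 ← R4 + (3/4)·R3: [0, 0, 0, 0]
Echelon form has 3 nonzero rows, so rank(M) = 3.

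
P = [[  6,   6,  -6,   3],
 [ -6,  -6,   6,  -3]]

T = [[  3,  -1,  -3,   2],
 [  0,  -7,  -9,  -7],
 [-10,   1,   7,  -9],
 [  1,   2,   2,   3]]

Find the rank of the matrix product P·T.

First compute PT:
[[ 81, -48, -108,  33],
 [-81,  48, 108, -33]]
Now row reduce the product.
R2 ← R2 + R1: [0, 0, 0, 0]
1 nonzero row, so rank(PT) = 1.

1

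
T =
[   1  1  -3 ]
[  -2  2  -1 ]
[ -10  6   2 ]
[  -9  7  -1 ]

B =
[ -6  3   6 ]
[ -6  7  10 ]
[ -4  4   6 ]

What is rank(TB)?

2

First compute TB:
[[  0,  -2,  -2],
 [  4,   4,   2],
 [ 16,  20,  12],
 [ 16,  18,  10]]
Now row reduce the product.
Swap R1 ↔ R2
R3 ← R3 − (4)·R1: [0, 4, 4]
R4 ← R4 − (4)·R1: [0, 2, 2]
R3 ← R3 + (2)·R2: [0, 0, 0]
R4 ← R4 + R2: [0, 0, 0]
2 nonzero rows, so rank(TB) = 2.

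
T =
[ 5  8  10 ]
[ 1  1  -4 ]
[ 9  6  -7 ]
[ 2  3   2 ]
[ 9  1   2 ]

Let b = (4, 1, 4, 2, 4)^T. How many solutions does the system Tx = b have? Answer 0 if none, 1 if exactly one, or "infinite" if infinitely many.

0

Row reduce the augmented matrix [T | b].
R2 ← R2 − (1/5)·R1: [0, -3/5, -6, 1/5]
R3 ← R3 − (9/5)·R1: [0, -42/5, -25, -16/5]
R4 ← R4 − (2/5)·R1: [0, -1/5, -2, 2/5]
R5 ← R5 − (9/5)·R1: [0, -67/5, -16, -16/5]
R3 ← R3 − (14)·R2: [0, 0, 59, -6]
R4 ← R4 − (1/3)·R2: [0, 0, 0, 1/3]
R5 ← R5 − (67/3)·R2: [0, 0, 118, -23/3]
R5 ← R5 − (2)·R3: [0, 0, 0, 13/3]
R5 ← R5 − (13)·R4: [0, 0, 0, 0]
The echelon form has 4 nonzero rows; the last pivot sits in the augmented column, so rank(T) = 3 but rank([T|b]) = 4.
Since the ranks differ, the system is inconsistent.
It has no solutions.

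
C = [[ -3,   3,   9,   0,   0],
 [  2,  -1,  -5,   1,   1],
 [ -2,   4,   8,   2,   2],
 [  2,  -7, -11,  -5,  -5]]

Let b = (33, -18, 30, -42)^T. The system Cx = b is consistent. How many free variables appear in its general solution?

Row reduce the augmented matrix [C | b].
R2 ← R2 + (2/3)·R1: [0, 1, 1, 1, 1, 4]
R3 ← R3 − (2/3)·R1: [0, 2, 2, 2, 2, 8]
R4 ← R4 + (2/3)·R1: [0, -5, -5, -5, -5, -20]
R3 ← R3 − (2)·R2: [0, 0, 0, 0, 0, 0]
R4 ← R4 + (5)·R2: [0, 0, 0, 0, 0, 0]
The echelon form has 2 nonzero rows, and every pivot lies in the first 5 columns, so rank(C) = rank([C|b]) = 2.
The system is consistent.
Free variables = (unknowns) − (rank) = 5 − 2 = 3.

3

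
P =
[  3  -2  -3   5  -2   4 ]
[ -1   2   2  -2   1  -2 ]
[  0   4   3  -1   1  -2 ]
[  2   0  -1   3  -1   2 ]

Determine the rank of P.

2

Row reduce to echelon form.
R2 ← R2 + (1/3)·R1: [0, 4/3, 1, -1/3, 1/3, -2/3]
R4 ← R4 − (2/3)·R1: [0, 4/3, 1, -1/3, 1/3, -2/3]
R3 ← R3 − (3)·R2: [0, 0, 0, 0, 0, 0]
R4 ← R4 − R2: [0, 0, 0, 0, 0, 0]
Echelon form has 2 nonzero rows, so rank(P) = 2.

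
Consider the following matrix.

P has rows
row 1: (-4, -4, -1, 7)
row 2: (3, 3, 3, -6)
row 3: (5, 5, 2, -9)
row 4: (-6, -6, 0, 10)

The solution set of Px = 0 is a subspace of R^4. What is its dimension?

2

Row reduce to echelon form.
R2 ← R2 + (3/4)·R1: [0, 0, 9/4, -3/4]
R3 ← R3 + (5/4)·R1: [0, 0, 3/4, -1/4]
R4 ← R4 − (3/2)·R1: [0, 0, 3/2, -1/2]
R3 ← R3 − (1/3)·R2: [0, 0, 0, 0]
R4 ← R4 − (2/3)·R2: [0, 0, 0, 0]
2 nonzero rows, so rank(P) = 2.
P has 4 columns; by rank–nullity, nullity = 4 − 2 = 2.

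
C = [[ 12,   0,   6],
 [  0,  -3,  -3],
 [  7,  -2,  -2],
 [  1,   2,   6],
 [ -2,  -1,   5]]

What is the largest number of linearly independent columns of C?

Row reduce to echelon form.
R3 ← R3 − (7/12)·R1: [0, -2, -11/2]
R4 ← R4 − (1/12)·R1: [0, 2, 11/2]
R5 ← R5 + (1/6)·R1: [0, -1, 6]
R3 ← R3 − (2/3)·R2: [0, 0, -7/2]
R4 ← R4 + (2/3)·R2: [0, 0, 7/2]
R5 ← R5 − (1/3)·R2: [0, 0, 7]
R4 ← R4 + R3: [0, 0, 0]
R5 ← R5 + (2)·R3: [0, 0, 0]
Echelon form has 3 nonzero rows, so rank(C) = 3.
The rank gives the maximum number of linearly independent columns: 3.

3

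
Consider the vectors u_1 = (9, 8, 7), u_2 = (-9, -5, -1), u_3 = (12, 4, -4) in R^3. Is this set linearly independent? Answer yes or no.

Form the matrix with these vectors as rows and row reduce.
R2 ← R2 + R1: [0, 3, 6]
R3 ← R3 − (4/3)·R1: [0, -20/3, -40/3]
R3 ← R3 + (20/9)·R2: [0, 0, 0]
2 nonzero rows, so the 3 vectors span a space of dimension 2.
Since 2 < 3, the vectors are linearly dependent.

no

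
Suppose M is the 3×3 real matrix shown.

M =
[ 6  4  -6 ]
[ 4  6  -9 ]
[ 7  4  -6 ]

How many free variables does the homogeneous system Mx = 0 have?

Row reduce to echelon form.
R2 ← R2 − (2/3)·R1: [0, 10/3, -5]
R3 ← R3 − (7/6)·R1: [0, -2/3, 1]
R3 ← R3 + (1/5)·R2: [0, 0, 0]
2 nonzero rows, so rank(M) = 2.
M has 3 columns; by rank–nullity, nullity = 3 − 2 = 1.

1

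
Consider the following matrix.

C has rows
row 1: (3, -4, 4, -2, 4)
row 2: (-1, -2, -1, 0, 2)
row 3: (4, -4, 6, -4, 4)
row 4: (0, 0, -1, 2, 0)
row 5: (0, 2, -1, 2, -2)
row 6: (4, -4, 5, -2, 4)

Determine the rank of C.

3

Row reduce to echelon form.
R2 ← R2 + (1/3)·R1: [0, -10/3, 1/3, -2/3, 10/3]
R3 ← R3 − (4/3)·R1: [0, 4/3, 2/3, -4/3, -4/3]
R6 ← R6 − (4/3)·R1: [0, 4/3, -1/3, 2/3, -4/3]
R3 ← R3 + (2/5)·R2: [0, 0, 4/5, -8/5, 0]
R5 ← R5 + (3/5)·R2: [0, 0, -4/5, 8/5, 0]
R6 ← R6 + (2/5)·R2: [0, 0, -1/5, 2/5, 0]
R4 ← R4 + (5/4)·R3: [0, 0, 0, 0, 0]
R5 ← R5 + R3: [0, 0, 0, 0, 0]
R6 ← R6 + (1/4)·R3: [0, 0, 0, 0, 0]
Echelon form has 3 nonzero rows, so rank(C) = 3.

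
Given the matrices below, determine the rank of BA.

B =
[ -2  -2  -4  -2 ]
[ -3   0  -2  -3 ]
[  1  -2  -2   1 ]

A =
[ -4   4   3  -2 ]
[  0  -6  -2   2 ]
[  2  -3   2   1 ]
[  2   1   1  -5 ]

First compute BA:
[[ -4,  14, -12,   6],
 [  2,  -9, -16,  19],
 [ -6,  23,   4, -13]]
Now row reduce the product.
R2 ← R2 + (1/2)·R1: [0, -2, -22, 22]
R3 ← R3 − (3/2)·R1: [0, 2, 22, -22]
R3 ← R3 + R2: [0, 0, 0, 0]
2 nonzero rows, so rank(BA) = 2.

2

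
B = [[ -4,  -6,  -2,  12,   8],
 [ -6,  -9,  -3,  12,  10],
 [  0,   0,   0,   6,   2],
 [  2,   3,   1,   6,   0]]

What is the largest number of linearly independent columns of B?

2

Row reduce to echelon form.
R2 ← R2 − (3/2)·R1: [0, 0, 0, -6, -2]
R4 ← R4 + (1/2)·R1: [0, 0, 0, 12, 4]
R3 ← R3 + R2: [0, 0, 0, 0, 0]
R4 ← R4 + (2)·R2: [0, 0, 0, 0, 0]
Echelon form has 2 nonzero rows, so rank(B) = 2.
The rank gives the maximum number of linearly independent columns: 2.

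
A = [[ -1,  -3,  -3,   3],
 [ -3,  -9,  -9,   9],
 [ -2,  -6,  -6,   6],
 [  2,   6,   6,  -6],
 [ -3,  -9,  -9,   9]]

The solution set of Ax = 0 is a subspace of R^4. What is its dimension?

3

Row reduce to echelon form.
R2 ← R2 − (3)·R1: [0, 0, 0, 0]
R3 ← R3 − (2)·R1: [0, 0, 0, 0]
R4 ← R4 + (2)·R1: [0, 0, 0, 0]
R5 ← R5 − (3)·R1: [0, 0, 0, 0]
1 nonzero row, so rank(A) = 1.
A has 4 columns; by rank–nullity, nullity = 4 − 1 = 3.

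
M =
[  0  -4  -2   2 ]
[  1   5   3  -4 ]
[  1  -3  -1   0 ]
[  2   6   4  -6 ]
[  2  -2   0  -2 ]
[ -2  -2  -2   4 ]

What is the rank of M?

2

Row reduce to echelon form.
Swap R1 ↔ R2
R3 ← R3 − R1: [0, -8, -4, 4]
R4 ← R4 − (2)·R1: [0, -4, -2, 2]
R5 ← R5 − (2)·R1: [0, -12, -6, 6]
R6 ← R6 + (2)·R1: [0, 8, 4, -4]
R3 ← R3 − (2)·R2: [0, 0, 0, 0]
R4 ← R4 − R2: [0, 0, 0, 0]
R5 ← R5 − (3)·R2: [0, 0, 0, 0]
R6 ← R6 + (2)·R2: [0, 0, 0, 0]
Echelon form has 2 nonzero rows, so rank(M) = 2.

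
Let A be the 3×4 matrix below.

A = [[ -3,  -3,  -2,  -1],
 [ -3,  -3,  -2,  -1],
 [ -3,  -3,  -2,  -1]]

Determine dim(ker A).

Row reduce to echelon form.
R2 ← R2 − R1: [0, 0, 0, 0]
R3 ← R3 − R1: [0, 0, 0, 0]
1 nonzero row, so rank(A) = 1.
A has 4 columns; by rank–nullity, nullity = 4 − 1 = 3.

3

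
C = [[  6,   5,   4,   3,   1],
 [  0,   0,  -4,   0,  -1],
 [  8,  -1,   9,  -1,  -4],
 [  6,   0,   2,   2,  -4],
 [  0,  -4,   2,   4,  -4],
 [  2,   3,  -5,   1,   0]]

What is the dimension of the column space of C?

4

Row reduce to echelon form.
R3 ← R3 − (4/3)·R1: [0, -23/3, 11/3, -5, -16/3]
R4 ← R4 − R1: [0, -5, -2, -1, -5]
R6 ← R6 − (1/3)·R1: [0, 4/3, -19/3, 0, -1/3]
Swap R2 ↔ R3
R4 ← R4 − (15/23)·R2: [0, 0, -101/23, 52/23, -35/23]
R5 ← R5 − (12/23)·R2: [0, 0, 2/23, 152/23, -28/23]
R6 ← R6 + (4/23)·R2: [0, 0, -131/23, -20/23, -29/23]
R4 ← R4 − (101/92)·R3: [0, 0, 0, 52/23, -39/92]
R5 ← R5 + (1/46)·R3: [0, 0, 0, 152/23, -57/46]
R6 ← R6 − (131/92)·R3: [0, 0, 0, -20/23, 15/92]
R5 ← R5 − (38/13)·R4: [0, 0, 0, 0, 0]
R6 ← R6 + (5/13)·R4: [0, 0, 0, 0, 0]
Echelon form has 4 nonzero rows, so rank(C) = 4.
The column space has dimension equal to the rank: 4.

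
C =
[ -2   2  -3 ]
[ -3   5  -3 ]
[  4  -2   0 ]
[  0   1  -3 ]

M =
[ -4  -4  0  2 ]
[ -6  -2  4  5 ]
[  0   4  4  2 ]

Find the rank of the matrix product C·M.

First compute CM:
[[ -4,  -8,  -4,   0],
 [-18, -10,   8,  13],
 [ -4, -12,  -8,  -2],
 [ -6, -14,  -8,  -1]]
Now row reduce the product.
R2 ← R2 − (9/2)·R1: [0, 26, 26, 13]
R3 ← R3 − R1: [0, -4, -4, -2]
R4 ← R4 − (3/2)·R1: [0, -2, -2, -1]
R3 ← R3 + (2/13)·R2: [0, 0, 0, 0]
R4 ← R4 + (1/13)·R2: [0, 0, 0, 0]
2 nonzero rows, so rank(CM) = 2.

2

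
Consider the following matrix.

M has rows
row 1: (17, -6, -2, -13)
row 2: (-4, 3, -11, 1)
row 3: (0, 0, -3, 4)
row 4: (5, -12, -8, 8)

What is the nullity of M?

0

Row reduce to echelon form.
R2 ← R2 + (4/17)·R1: [0, 27/17, -195/17, -35/17]
R4 ← R4 − (5/17)·R1: [0, -174/17, -126/17, 201/17]
R4 ← R4 + (58/9)·R2: [0, 0, -244/3, -13/9]
R4 ← R4 − (244/9)·R3: [0, 0, 0, -989/9]
4 nonzero rows, so rank(M) = 4.
M has 4 columns; by rank–nullity, nullity = 4 − 4 = 0.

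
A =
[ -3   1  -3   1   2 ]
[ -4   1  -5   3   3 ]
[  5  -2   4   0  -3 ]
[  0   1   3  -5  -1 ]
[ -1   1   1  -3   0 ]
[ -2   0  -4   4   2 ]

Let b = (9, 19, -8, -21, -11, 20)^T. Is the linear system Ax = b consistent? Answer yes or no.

Row reduce the augmented matrix [A | b].
R2 ← R2 − (4/3)·R1: [0, -1/3, -1, 5/3, 1/3, 7]
R3 ← R3 + (5/3)·R1: [0, -1/3, -1, 5/3, 1/3, 7]
R5 ← R5 − (1/3)·R1: [0, 2/3, 2, -10/3, -2/3, -14]
R6 ← R6 − (2/3)·R1: [0, -2/3, -2, 10/3, 2/3, 14]
R3 ← R3 − R2: [0, 0, 0, 0, 0, 0]
R4 ← R4 + (3)·R2: [0, 0, 0, 0, 0, 0]
R5 ← R5 + (2)·R2: [0, 0, 0, 0, 0, 0]
R6 ← R6 − (2)·R2: [0, 0, 0, 0, 0, 0]
The echelon form has 2 nonzero rows, and every pivot lies in the first 5 columns, so rank(A) = rank([A|b]) = 2.
The system is consistent.

yes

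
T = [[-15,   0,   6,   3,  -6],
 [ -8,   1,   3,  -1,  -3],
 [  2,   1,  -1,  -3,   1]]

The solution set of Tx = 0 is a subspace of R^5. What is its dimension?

3

Row reduce to echelon form.
R2 ← R2 − (8/15)·R1: [0, 1, -1/5, -13/5, 1/5]
R3 ← R3 + (2/15)·R1: [0, 1, -1/5, -13/5, 1/5]
R3 ← R3 − R2: [0, 0, 0, 0, 0]
2 nonzero rows, so rank(T) = 2.
T has 5 columns; by rank–nullity, nullity = 5 − 2 = 3.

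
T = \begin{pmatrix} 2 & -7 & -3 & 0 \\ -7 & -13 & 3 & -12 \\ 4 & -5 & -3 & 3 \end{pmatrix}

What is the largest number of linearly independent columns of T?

Row reduce to echelon form.
R2 ← R2 + (7/2)·R1: [0, -75/2, -15/2, -12]
R3 ← R3 − (2)·R1: [0, 9, 3, 3]
R3 ← R3 + (6/25)·R2: [0, 0, 6/5, 3/25]
Echelon form has 3 nonzero rows, so rank(T) = 3.
The rank gives the maximum number of linearly independent columns: 3.

3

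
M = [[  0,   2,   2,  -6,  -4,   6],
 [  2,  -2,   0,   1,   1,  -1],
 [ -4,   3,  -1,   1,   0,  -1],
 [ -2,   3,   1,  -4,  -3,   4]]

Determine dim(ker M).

4

Row reduce to echelon form.
Swap R1 ↔ R2
R3 ← R3 + (2)·R1: [0, -1, -1, 3, 2, -3]
R4 ← R4 + R1: [0, 1, 1, -3, -2, 3]
R3 ← R3 + (1/2)·R2: [0, 0, 0, 0, 0, 0]
R4 ← R4 − (1/2)·R2: [0, 0, 0, 0, 0, 0]
2 nonzero rows, so rank(M) = 2.
M has 6 columns; by rank–nullity, nullity = 6 − 2 = 4.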